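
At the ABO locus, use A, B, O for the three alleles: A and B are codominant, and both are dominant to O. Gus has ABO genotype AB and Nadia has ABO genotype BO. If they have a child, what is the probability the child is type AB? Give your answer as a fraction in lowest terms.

ABO cross AB × BO → offspring phenotypes: 1/4 A, 1/2 B, 1/4 AB.
So P(type AB) = 1/4.

1/4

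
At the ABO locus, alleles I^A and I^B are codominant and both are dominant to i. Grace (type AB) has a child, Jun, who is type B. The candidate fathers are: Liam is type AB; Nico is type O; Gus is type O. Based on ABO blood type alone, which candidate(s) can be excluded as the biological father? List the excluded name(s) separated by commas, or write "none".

A candidate is excluded only if no genotype consistent with his phenotype could produce a type B child with a type AB mother.
Every candidate has at least one consistent genotype combination, so none can be excluded.

none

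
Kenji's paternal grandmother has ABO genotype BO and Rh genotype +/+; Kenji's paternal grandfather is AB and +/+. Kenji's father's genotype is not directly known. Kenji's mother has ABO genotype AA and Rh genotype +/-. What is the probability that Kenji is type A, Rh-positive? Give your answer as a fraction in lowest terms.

1/2

Kenji's father's ABO genotype from BO × AB: 1/4 AB, 1/4 AO, 1/4 BB, 1/4 BO.
Crossing each possibility with the mother AA and summing P(type A): 1/4·1/2 + 1/4·1 + 1/4·0 + 1/4·1/2 = 1/2.
Similarly for Rh via the father's Rh distribution: P(Rh+) = 1.
Independent loci: 1/2 × 1 = 1/2.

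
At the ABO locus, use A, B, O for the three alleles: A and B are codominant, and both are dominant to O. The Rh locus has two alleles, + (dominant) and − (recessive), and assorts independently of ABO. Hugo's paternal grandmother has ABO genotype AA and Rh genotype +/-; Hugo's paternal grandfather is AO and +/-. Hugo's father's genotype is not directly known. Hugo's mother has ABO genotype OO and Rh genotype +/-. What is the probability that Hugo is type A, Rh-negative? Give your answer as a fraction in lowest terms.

3/16

Hugo's father's ABO genotype from AA × AO: 1/2 AA, 1/2 AO.
Crossing each possibility with the mother OO and summing P(type A): 1/2·1 + 1/2·1/2 = 3/4.
Similarly for Rh via the father's Rh distribution: P(Rh-) = 1/4.
Independent loci: 3/4 × 1/4 = 3/16.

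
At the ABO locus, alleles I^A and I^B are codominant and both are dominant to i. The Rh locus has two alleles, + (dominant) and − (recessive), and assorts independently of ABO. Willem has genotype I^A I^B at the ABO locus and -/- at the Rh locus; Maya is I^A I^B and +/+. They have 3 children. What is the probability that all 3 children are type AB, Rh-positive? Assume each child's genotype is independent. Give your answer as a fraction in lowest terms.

ABO cross I^A I^B × I^A I^B → 1/4 A, 1/4 B, 1/2 AB.
Rh cross -/- × +/+ → 1 Rh+; so P(type AB, Rh-positive) = 1/2 × 1 = 1/2 per child.
All 3 independent: (1/2)^3 = 1/8.

1/8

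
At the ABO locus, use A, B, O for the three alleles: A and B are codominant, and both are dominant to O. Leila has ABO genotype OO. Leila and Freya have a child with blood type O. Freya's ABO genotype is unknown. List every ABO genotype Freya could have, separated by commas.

AO, BO, OO

For each candidate genotype of Freya, check whether crossing it with OO can produce every observed child phenotype.
  AA → possible child types {A} ✗
  AB → possible child types {A, B} ✗
  AO → possible child types {O, A} ✓
  BB → possible child types {B} ✗
  BO → possible child types {O, B} ✓
  OO → possible child types {O} ✓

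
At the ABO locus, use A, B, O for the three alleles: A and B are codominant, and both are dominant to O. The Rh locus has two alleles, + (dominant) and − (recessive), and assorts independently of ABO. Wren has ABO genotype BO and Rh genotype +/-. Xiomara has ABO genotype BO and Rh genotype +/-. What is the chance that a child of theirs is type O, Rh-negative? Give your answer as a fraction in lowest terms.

1/16

ABO cross BO × BO → offspring phenotypes: 1/4 O, 3/4 B.
Rh cross +/- × +/- → 3/4 Rh+, 1/4 Rh-.
Independent loci: P(type O, Rh-negative) = 1/4 × 1/4 = 1/16.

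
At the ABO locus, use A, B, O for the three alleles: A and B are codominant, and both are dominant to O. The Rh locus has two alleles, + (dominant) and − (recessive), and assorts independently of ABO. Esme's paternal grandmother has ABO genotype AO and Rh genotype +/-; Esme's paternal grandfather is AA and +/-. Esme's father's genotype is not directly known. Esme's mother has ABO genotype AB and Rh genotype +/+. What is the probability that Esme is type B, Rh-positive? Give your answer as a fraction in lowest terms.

1/8

Esme's father's ABO genotype from AO × AA: 1/2 AA, 1/2 AO.
Crossing each possibility with the mother AB and summing P(type B): 1/2·0 + 1/2·1/4 = 1/8.
Similarly for Rh via the father's Rh distribution: P(Rh+) = 1.
Independent loci: 1/8 × 1 = 1/8.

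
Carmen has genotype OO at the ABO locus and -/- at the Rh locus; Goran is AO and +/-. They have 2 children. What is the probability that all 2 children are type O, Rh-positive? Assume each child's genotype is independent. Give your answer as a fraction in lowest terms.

ABO cross OO × AO → 1/2 O, 1/2 A.
Rh cross -/- × +/- → 1/2 Rh+, 1/2 Rh-; so P(type O, Rh-positive) = 1/2 × 1/2 = 1/4 per child.
All 2 independent: (1/4)^2 = 1/16.

1/16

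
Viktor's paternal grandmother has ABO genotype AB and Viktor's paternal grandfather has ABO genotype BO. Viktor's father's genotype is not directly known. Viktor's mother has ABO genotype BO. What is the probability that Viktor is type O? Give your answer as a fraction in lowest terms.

Viktor's father's ABO genotype from AB × BO: 1/4 AB, 1/4 AO, 1/4 BB, 1/4 BO.
Crossing each possibility with the mother BO and summing P(type O): 1/4·0 + 1/4·1/4 + 1/4·0 + 1/4·1/4 = 1/8.

1/8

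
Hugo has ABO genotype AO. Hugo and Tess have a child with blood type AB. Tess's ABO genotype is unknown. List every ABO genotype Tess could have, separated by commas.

For each candidate genotype of Tess, check whether crossing it with AO can produce every observed child phenotype.
  AA → possible child types {A} ✗
  AB → possible child types {A, B, AB} ✓
  AO → possible child types {O, A} ✗
  BB → possible child types {B, AB} ✓
  BO → possible child types {O, A, B, AB} ✓
  OO → possible child types {O, A} ✗

AB, BB, BO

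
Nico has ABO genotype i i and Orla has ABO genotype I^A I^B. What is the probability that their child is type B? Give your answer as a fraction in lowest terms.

ABO cross i i × I^A I^B → offspring phenotypes: 1/2 A, 1/2 B.
So P(type B) = 1/2.

1/2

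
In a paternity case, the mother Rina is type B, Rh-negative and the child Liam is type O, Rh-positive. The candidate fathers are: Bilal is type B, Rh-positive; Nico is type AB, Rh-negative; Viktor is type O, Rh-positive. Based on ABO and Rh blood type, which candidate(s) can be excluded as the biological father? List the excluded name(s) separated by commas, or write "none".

Nico

A candidate is excluded only if no genotype consistent with his phenotype could produce a type O, Rh-positive child with a type B, Rh-negative mother.
Nico (type AB, Rh-): no genotype consistent with that phenotype can produce a type-O Rh+ child with a type-B mother.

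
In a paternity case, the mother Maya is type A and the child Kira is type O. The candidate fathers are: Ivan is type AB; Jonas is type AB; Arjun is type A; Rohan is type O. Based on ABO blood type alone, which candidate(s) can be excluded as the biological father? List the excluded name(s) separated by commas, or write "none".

A candidate is excluded only if no genotype consistent with his phenotype could produce a type O child with a type A mother.
Ivan (type AB): no genotype consistent with that phenotype can produce a type-O child with a type-A mother.
Jonas (type AB): no genotype consistent with that phenotype can produce a type-O child with a type-A mother.

Ivan, Jonas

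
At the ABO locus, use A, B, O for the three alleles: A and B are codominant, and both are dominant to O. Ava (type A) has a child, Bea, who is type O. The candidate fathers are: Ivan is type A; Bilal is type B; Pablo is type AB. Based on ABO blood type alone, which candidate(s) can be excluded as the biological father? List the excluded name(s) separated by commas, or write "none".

Pablo

A candidate is excluded only if no genotype consistent with his phenotype could produce a type O child with a type A mother.
Pablo (type AB): no genotype consistent with that phenotype can produce a type-O child with a type-A mother.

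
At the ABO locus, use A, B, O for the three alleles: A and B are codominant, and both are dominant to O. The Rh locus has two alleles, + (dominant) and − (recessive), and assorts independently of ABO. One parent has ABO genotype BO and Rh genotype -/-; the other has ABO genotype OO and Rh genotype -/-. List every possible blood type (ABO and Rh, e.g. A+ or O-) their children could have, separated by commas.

O-, B-

Gametes from BO × OO give offspring ABO genotypes BO, OO, i.e. phenotypes O, B.
Rh cross -/- × -/- → phenotypes Rh-.
Combining independently: O-, B-.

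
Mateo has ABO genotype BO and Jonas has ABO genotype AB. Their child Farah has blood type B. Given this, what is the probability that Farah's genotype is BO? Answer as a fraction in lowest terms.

Cross BO × AB → 1/4 AB, 1/4 AO, 1/4 BB, 1/4 BO.
Type-B genotypes among offspring: BB (1/4), BO (1/4); total 1/2.
P(BO | type B) = (1/4) / (1/2) = 1/2.

1/2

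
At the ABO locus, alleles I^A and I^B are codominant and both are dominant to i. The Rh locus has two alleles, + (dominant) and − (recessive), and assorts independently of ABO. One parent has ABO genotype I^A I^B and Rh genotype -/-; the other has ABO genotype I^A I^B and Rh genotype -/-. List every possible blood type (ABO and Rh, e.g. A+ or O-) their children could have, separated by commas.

Gametes from I^A I^B × I^A I^B give offspring ABO genotypes I^A I^A, I^A I^B, I^B I^B, i.e. phenotypes A, B, AB.
Rh cross -/- × -/- → phenotypes Rh-.
Combining independently: A-, B-, AB-.

A-, B-, AB-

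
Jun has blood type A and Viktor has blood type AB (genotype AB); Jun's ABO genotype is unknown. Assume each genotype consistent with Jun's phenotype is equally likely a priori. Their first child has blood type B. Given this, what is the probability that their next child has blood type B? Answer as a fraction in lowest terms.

Possible genotypes: Jun ∈ {AA, AO}; Viktor ∈ {AB}.
Weight each parental genotype pair by prior × P(type-B child):
  AO × AB: posterior weight 1; P(next child type B) = 1/4.
Weighted sum = 1/4.

1/4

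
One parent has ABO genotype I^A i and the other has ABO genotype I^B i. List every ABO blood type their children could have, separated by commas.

O, A, B, AB

Gametes from I^A i × I^B i give offspring ABO genotypes I^A I^B, I^A i, I^B i, i i, i.e. phenotypes O, A, B, AB.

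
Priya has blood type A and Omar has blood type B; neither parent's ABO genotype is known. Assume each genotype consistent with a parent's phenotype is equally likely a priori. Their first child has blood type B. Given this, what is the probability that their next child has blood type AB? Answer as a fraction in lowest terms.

5/12

Possible genotypes: Priya ∈ {I^A I^A, I^A i}; Omar ∈ {I^B I^B, I^B i}.
Weight each parental genotype pair by prior × P(type-B child):
  I^A i × I^B I^B: posterior weight 2/3; P(next child type AB) = 1/2.
  I^A i × I^B i: posterior weight 1/3; P(next child type AB) = 1/4.
Weighted sum = 5/12.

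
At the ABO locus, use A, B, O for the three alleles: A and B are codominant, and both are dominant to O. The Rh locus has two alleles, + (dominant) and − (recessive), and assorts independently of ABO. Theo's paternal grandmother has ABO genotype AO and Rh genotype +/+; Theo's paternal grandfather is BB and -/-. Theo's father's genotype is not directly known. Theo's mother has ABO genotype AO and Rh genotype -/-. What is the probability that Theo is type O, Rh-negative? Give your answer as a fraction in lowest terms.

1/16

Theo's father's ABO genotype from AO × BB: 1/2 AB, 1/2 BO.
Crossing each possibility with the mother AO and summing P(type O): 1/2·0 + 1/2·1/4 = 1/8.
Similarly for Rh via the father's Rh distribution: P(Rh-) = 1/2.
Independent loci: 1/8 × 1/2 = 1/16.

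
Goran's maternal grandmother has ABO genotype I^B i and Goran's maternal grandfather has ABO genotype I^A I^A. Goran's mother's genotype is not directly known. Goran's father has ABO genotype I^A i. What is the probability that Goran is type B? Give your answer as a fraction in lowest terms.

Goran's mother's ABO genotype from I^B i × I^A I^A: 1/2 I^A I^B, 1/2 I^A i.
Crossing each possibility with the father I^A i and summing P(type B): 1/2·1/4 + 1/2·0 = 1/8.

1/8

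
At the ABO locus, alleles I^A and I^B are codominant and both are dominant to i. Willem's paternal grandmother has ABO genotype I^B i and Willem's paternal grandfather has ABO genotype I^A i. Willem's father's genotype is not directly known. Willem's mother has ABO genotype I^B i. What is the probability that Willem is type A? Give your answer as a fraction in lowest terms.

1/8

Willem's father's ABO genotype from I^B i × I^A i: 1/4 I^A I^B, 1/4 I^A i, 1/4 I^B i, 1/4 i i.
Crossing each possibility with the mother I^B i and summing P(type A): 1/4·1/4 + 1/4·1/4 + 1/4·0 + 1/4·0 = 1/8.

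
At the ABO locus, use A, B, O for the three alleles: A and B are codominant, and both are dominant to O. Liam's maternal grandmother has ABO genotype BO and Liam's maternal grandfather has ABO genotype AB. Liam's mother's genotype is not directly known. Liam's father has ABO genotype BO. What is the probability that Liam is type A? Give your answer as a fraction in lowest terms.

1/8

Liam's mother's ABO genotype from BO × AB: 1/4 AB, 1/4 AO, 1/4 BB, 1/4 BO.
Crossing each possibility with the father BO and summing P(type A): 1/4·1/4 + 1/4·1/4 + 1/4·0 + 1/4·0 = 1/8.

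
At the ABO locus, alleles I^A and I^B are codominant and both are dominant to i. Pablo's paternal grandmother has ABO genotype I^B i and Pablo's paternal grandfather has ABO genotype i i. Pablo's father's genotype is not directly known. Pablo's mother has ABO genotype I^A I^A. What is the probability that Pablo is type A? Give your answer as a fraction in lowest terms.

3/4

Pablo's father's ABO genotype from I^B i × i i: 1/2 I^B i, 1/2 i i.
Crossing each possibility with the mother I^A I^A and summing P(type A): 1/2·1/2 + 1/2·1 = 3/4.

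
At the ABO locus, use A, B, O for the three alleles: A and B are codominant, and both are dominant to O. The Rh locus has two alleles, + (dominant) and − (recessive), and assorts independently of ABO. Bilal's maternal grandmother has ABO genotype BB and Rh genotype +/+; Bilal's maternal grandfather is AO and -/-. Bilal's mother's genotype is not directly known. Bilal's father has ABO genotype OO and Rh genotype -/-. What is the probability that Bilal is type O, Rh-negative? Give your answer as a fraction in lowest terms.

1/8

Bilal's mother's ABO genotype from BB × AO: 1/2 AB, 1/2 BO.
Crossing each possibility with the father OO and summing P(type O): 1/2·0 + 1/2·1/2 = 1/4.
Similarly for Rh via the mother's Rh distribution: P(Rh-) = 1/2.
Independent loci: 1/4 × 1/2 = 1/8.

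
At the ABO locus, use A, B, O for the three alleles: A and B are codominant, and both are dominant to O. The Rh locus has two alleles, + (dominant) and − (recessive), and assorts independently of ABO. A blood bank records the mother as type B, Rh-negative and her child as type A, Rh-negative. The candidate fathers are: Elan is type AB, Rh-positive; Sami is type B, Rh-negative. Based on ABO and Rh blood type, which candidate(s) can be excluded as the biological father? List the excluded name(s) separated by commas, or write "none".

A candidate is excluded only if no genotype consistent with his phenotype could produce a type A, Rh-negative child with a type B, Rh-negative mother.
Sami (type B, Rh-): no genotype consistent with that phenotype can produce a type-A Rh- child with a type-B mother.

Sami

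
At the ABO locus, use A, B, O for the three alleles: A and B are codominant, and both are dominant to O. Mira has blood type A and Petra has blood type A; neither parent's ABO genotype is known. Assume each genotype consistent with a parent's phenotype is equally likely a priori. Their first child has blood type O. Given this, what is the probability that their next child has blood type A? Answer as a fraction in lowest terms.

Possible genotypes: Mira ∈ {AA, AO}; Petra ∈ {AA, AO}.
Weight each parental genotype pair by prior × P(type-O child):
  AO × AO: posterior weight 1; P(next child type A) = 3/4.
Weighted sum = 3/4.

3/4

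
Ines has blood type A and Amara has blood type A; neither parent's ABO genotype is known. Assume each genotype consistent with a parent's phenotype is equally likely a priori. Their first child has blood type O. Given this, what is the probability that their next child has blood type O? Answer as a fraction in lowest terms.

1/4

Possible genotypes: Ines ∈ {I^A I^A, I^A i}; Amara ∈ {I^A I^A, I^A i}.
Weight each parental genotype pair by prior × P(type-O child):
  I^A i × I^A i: posterior weight 1; P(next child type O) = 1/4.
Weighted sum = 1/4.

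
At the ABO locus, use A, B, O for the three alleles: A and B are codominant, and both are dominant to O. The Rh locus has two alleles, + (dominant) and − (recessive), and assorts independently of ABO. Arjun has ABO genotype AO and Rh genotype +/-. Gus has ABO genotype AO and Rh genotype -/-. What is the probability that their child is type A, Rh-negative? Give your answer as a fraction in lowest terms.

ABO cross AO × AO → offspring phenotypes: 1/4 O, 3/4 A.
Rh cross +/- × -/- → 1/2 Rh+, 1/2 Rh-.
Independent loci: P(type A, Rh-negative) = 3/4 × 1/2 = 3/8.

3/8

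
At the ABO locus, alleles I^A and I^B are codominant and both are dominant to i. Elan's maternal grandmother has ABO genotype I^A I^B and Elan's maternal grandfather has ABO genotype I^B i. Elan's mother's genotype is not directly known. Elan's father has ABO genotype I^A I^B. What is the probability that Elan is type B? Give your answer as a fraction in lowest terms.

3/8

Elan's mother's ABO genotype from I^A I^B × I^B i: 1/4 I^A I^B, 1/4 I^A i, 1/4 I^B I^B, 1/4 I^B i.
Crossing each possibility with the father I^A I^B and summing P(type B): 1/4·1/4 + 1/4·1/4 + 1/4·1/2 + 1/4·1/2 = 3/8.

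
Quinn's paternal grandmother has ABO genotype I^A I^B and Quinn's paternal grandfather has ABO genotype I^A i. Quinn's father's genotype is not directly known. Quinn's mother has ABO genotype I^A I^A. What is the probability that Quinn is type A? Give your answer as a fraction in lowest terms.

Quinn's father's ABO genotype from I^A I^B × I^A i: 1/4 I^A I^A, 1/4 I^A I^B, 1/4 I^A i, 1/4 I^B i.
Crossing each possibility with the mother I^A I^A and summing P(type A): 1/4·1 + 1/4·1/2 + 1/4·1 + 1/4·1/2 = 3/4.

3/4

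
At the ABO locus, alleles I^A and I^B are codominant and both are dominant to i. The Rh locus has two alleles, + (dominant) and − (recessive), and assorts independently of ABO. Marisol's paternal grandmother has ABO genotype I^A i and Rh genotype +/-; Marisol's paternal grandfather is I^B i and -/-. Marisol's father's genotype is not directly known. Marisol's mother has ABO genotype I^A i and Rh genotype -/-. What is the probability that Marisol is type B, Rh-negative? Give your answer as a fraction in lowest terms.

3/32

Marisol's father's ABO genotype from I^A i × I^B i: 1/4 I^A I^B, 1/4 I^A i, 1/4 I^B i, 1/4 i i.
Crossing each possibility with the mother I^A i and summing P(type B): 1/4·1/4 + 1/4·0 + 1/4·1/4 + 1/4·0 = 1/8.
Similarly for Rh via the father's Rh distribution: P(Rh-) = 3/4.
Independent loci: 1/8 × 3/4 = 3/32.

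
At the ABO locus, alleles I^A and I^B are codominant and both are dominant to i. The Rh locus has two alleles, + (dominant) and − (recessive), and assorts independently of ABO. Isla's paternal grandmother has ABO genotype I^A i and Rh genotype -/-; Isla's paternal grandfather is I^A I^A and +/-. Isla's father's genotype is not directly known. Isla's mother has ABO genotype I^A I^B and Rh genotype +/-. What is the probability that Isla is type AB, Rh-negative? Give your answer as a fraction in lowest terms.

Isla's father's ABO genotype from I^A i × I^A I^A: 1/2 I^A I^A, 1/2 I^A i.
Crossing each possibility with the mother I^A I^B and summing P(type AB): 1/2·1/2 + 1/2·1/4 = 3/8.
Similarly for Rh via the father's Rh distribution: P(Rh-) = 3/8.
Independent loci: 3/8 × 3/8 = 9/64.

9/64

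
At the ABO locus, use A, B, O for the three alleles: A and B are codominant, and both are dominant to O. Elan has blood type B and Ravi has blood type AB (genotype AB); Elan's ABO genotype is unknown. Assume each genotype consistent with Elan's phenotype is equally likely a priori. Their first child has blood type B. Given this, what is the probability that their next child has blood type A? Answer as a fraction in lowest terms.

Possible genotypes: Elan ∈ {BB, BO}; Ravi ∈ {AB}.
Weight each parental genotype pair by prior × P(type-B child):
  BB × AB: posterior weight 1/2; P(next child type A) = 0.
  BO × AB: posterior weight 1/2; P(next child type A) = 1/4.
Weighted sum = 1/8.

1/8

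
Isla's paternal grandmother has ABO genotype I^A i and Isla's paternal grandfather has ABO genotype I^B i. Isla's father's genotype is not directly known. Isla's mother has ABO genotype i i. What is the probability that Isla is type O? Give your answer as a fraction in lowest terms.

1/2

Isla's father's ABO genotype from I^A i × I^B i: 1/4 I^A I^B, 1/4 I^A i, 1/4 I^B i, 1/4 i i.
Crossing each possibility with the mother i i and summing P(type O): 1/4·0 + 1/4·1/2 + 1/4·1/2 + 1/4·1 = 1/2.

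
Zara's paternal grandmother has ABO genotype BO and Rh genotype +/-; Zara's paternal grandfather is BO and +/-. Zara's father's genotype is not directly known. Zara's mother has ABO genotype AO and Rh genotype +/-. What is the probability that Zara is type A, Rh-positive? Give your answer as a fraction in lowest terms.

Zara's father's ABO genotype from BO × BO: 1/4 BB, 1/2 BO, 1/4 OO.
Crossing each possibility with the mother AO and summing P(type A): 1/4·0 + 1/2·1/4 + 1/4·1/2 = 1/4.
Similarly for Rh via the father's Rh distribution: P(Rh+) = 3/4.
Independent loci: 1/4 × 3/4 = 3/16.

3/16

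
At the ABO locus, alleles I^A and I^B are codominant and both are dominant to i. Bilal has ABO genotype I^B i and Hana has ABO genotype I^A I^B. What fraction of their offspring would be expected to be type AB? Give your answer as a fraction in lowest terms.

1/4

ABO cross I^B i × I^A I^B → offspring phenotypes: 1/4 A, 1/2 B, 1/4 AB.
So P(type AB) = 1/4.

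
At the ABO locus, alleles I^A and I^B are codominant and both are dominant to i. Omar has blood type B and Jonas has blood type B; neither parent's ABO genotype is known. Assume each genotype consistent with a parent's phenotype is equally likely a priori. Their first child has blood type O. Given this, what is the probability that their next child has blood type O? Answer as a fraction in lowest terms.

1/4

Possible genotypes: Omar ∈ {I^B I^B, I^B i}; Jonas ∈ {I^B I^B, I^B i}.
Weight each parental genotype pair by prior × P(type-O child):
  I^B i × I^B i: posterior weight 1; P(next child type O) = 1/4.
Weighted sum = 1/4.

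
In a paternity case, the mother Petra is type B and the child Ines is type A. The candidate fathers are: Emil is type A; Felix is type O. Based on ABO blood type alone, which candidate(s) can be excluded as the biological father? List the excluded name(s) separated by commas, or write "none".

A candidate is excluded only if no genotype consistent with his phenotype could produce a type A child with a type B mother.
Felix (type O): no genotype consistent with that phenotype can produce a type-A child with a type-B mother.

Felix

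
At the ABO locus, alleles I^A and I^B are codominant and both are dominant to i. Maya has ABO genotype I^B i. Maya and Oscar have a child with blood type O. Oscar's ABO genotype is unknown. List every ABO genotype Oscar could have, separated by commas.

I^A i, I^B i, i i

For each candidate genotype of Oscar, check whether crossing it with I^B i can produce every observed child phenotype.
  I^A I^A → possible child types {A, AB} ✗
  I^A I^B → possible child types {A, B, AB} ✗
  I^A i → possible child types {O, A, B, AB} ✓
  I^B I^B → possible child types {B} ✗
  I^B i → possible child types {O, B} ✓
  i i → possible child types {O, B} ✓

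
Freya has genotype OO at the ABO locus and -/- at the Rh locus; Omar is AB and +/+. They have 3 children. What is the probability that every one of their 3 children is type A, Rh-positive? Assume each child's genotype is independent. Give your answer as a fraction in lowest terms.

ABO cross OO × AB → 1/2 A, 1/2 B.
Rh cross -/- × +/+ → 1 Rh+; so P(type A, Rh-positive) = 1/2 × 1 = 1/2 per child.
All 3 independent: (1/2)^3 = 1/8.

1/8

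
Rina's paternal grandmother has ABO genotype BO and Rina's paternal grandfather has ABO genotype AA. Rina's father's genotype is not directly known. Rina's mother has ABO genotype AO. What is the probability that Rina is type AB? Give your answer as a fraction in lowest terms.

Rina's father's ABO genotype from BO × AA: 1/2 AB, 1/2 AO.
Crossing each possibility with the mother AO and summing P(type AB): 1/2·1/4 + 1/2·0 = 1/8.

1/8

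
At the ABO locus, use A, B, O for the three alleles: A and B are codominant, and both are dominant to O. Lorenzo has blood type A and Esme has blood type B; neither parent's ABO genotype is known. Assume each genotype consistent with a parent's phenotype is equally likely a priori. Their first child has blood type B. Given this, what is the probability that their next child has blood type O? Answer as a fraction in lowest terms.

1/12

Possible genotypes: Lorenzo ∈ {AA, AO}; Esme ∈ {BB, BO}.
Weight each parental genotype pair by prior × P(type-B child):
  AO × BB: posterior weight 2/3; P(next child type O) = 0.
  AO × BO: posterior weight 1/3; P(next child type O) = 1/4.
Weighted sum = 1/12.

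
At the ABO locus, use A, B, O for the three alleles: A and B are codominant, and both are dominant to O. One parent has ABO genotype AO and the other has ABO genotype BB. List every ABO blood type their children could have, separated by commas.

B, AB

Gametes from AO × BB give offspring ABO genotypes AB, BO, i.e. phenotypes B, AB.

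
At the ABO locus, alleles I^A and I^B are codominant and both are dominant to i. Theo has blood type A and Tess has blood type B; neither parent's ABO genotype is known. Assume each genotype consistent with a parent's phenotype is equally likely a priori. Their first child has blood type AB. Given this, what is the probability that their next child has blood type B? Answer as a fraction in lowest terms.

5/36

Possible genotypes: Theo ∈ {I^A I^A, I^A i}; Tess ∈ {I^B I^B, I^B i}.
Weight each parental genotype pair by prior × P(type-AB child):
  I^A I^A × I^B I^B: posterior weight 4/9; P(next child type B) = 0.
  I^A I^A × I^B i: posterior weight 2/9; P(next child type B) = 0.
  I^A i × I^B I^B: posterior weight 2/9; P(next child type B) = 1/2.
  I^A i × I^B i: posterior weight 1/9; P(next child type B) = 1/4.
Weighted sum = 5/36.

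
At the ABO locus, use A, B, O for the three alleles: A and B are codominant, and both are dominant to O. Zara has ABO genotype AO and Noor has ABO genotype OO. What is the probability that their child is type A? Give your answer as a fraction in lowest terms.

ABO cross AO × OO → offspring phenotypes: 1/2 O, 1/2 A.
So P(type A) = 1/2.

1/2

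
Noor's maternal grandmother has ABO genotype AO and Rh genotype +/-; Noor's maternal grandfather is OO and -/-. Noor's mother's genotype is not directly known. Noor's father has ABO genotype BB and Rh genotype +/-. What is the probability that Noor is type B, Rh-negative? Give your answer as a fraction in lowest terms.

Noor's mother's ABO genotype from AO × OO: 1/2 AO, 1/2 OO.
Crossing each possibility with the father BB and summing P(type B): 1/2·1/2 + 1/2·1 = 3/4.
Similarly for Rh via the mother's Rh distribution: P(Rh-) = 3/8.
Independent loci: 3/4 × 3/8 = 9/32.

9/32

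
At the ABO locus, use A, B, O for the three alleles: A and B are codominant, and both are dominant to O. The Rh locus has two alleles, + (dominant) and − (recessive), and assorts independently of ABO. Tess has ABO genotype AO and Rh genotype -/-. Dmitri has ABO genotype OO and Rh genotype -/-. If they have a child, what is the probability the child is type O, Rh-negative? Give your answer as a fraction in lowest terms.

ABO cross AO × OO → offspring phenotypes: 1/2 O, 1/2 A.
Rh cross -/- × -/- → 1 Rh-.
Independent loci: P(type O, Rh-negative) = 1/2 × 1 = 1/2.

1/2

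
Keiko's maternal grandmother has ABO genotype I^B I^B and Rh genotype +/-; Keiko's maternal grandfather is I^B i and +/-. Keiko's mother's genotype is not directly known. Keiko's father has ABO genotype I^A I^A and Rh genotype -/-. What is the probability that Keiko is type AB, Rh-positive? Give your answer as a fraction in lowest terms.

3/8

Keiko's mother's ABO genotype from I^B I^B × I^B i: 1/2 I^B I^B, 1/2 I^B i.
Crossing each possibility with the father I^A I^A and summing P(type AB): 1/2·1 + 1/2·1/2 = 3/4.
Similarly for Rh via the mother's Rh distribution: P(Rh+) = 1/2.
Independent loci: 3/4 × 1/2 = 3/8.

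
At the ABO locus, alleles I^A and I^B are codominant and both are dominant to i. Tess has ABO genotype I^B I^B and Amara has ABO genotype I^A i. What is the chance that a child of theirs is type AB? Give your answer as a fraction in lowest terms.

1/2

ABO cross I^B I^B × I^A i → offspring phenotypes: 1/2 B, 1/2 AB.
So P(type AB) = 1/2.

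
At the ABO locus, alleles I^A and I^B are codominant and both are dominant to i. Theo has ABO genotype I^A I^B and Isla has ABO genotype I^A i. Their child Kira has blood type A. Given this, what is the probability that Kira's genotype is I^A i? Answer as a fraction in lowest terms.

1/2

Cross I^A I^B × I^A i → 1/4 I^A I^A, 1/4 I^A I^B, 1/4 I^A i, 1/4 I^B i.
Type-A genotypes among offspring: I^A I^A (1/4), I^A i (1/4); total 1/2.
P(I^A i | type A) = (1/4) / (1/2) = 1/2.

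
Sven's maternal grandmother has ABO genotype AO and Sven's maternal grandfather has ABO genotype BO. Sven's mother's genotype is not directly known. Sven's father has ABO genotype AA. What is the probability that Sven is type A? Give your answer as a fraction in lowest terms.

Sven's mother's ABO genotype from AO × BO: 1/4 AB, 1/4 AO, 1/4 BO, 1/4 OO.
Crossing each possibility with the father AA and summing P(type A): 1/4·1/2 + 1/4·1 + 1/4·1/2 + 1/4·1 = 3/4.

3/4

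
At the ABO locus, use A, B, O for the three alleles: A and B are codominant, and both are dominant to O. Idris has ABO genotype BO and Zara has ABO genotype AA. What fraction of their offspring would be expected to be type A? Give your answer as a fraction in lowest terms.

ABO cross BO × AA → offspring phenotypes: 1/2 A, 1/2 AB.
So P(type A) = 1/2.

1/2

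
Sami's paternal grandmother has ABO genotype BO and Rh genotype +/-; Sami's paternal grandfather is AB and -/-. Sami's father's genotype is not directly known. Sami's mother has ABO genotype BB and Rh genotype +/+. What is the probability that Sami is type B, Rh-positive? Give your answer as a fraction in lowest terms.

3/4

Sami's father's ABO genotype from BO × AB: 1/4 AB, 1/4 AO, 1/4 BB, 1/4 BO.
Crossing each possibility with the mother BB and summing P(type B): 1/4·1/2 + 1/4·1/2 + 1/4·1 + 1/4·1 = 3/4.
Similarly for Rh via the father's Rh distribution: P(Rh+) = 1.
Independent loci: 3/4 × 1 = 3/4.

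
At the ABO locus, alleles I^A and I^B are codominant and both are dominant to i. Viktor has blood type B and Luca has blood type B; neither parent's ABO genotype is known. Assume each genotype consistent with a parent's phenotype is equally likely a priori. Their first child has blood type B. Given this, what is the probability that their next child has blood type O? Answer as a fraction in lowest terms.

1/20

Possible genotypes: Viktor ∈ {I^B I^B, I^B i}; Luca ∈ {I^B I^B, I^B i}.
Weight each parental genotype pair by prior × P(type-B child):
  I^B I^B × I^B I^B: posterior weight 4/15; P(next child type O) = 0.
  I^B I^B × I^B i: posterior weight 4/15; P(next child type O) = 0.
  I^B i × I^B I^B: posterior weight 4/15; P(next child type O) = 0.
  I^B i × I^B i: posterior weight 1/5; P(next child type O) = 1/4.
Weighted sum = 1/20.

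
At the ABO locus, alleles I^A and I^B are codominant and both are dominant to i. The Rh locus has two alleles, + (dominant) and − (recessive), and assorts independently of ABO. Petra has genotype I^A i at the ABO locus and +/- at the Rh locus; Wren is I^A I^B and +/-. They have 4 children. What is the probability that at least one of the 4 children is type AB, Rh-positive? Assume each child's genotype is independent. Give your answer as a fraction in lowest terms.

36975/65536

ABO cross I^A i × I^A I^B → 1/2 A, 1/4 B, 1/4 AB.
Rh cross +/- × +/- → 3/4 Rh+, 1/4 Rh-; so P(type AB, Rh-positive) = 1/4 × 3/4 = 3/16 per child.
P(none) = (13/16)^4 = 28561/65536; P(at least one) = 1 − 28561/65536 = 36975/65536.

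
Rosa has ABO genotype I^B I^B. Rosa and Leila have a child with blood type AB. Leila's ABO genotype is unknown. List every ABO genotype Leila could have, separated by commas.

For each candidate genotype of Leila, check whether crossing it with I^B I^B can produce every observed child phenotype.
  I^A I^A → possible child types {AB} ✓
  I^A I^B → possible child types {B, AB} ✓
  I^A i → possible child types {B, AB} ✓
  I^B I^B → possible child types {B} ✗
  I^B i → possible child types {B} ✗
  i i → possible child types {B} ✗

I^A I^A, I^A I^B, I^A i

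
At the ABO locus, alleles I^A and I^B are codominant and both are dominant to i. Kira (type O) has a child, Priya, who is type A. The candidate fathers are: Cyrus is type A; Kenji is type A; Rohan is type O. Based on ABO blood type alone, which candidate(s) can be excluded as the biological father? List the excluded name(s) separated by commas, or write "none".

A candidate is excluded only if no genotype consistent with his phenotype could produce a type A child with a type O mother.
Rohan (type O): no genotype consistent with that phenotype can produce a type-A child with a type-O mother.

Rohan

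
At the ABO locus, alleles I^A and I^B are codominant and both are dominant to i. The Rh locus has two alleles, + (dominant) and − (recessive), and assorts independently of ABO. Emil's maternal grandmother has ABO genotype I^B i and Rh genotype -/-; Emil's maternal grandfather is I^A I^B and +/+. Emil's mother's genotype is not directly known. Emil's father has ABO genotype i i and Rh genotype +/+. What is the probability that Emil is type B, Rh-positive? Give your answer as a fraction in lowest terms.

1/2

Emil's mother's ABO genotype from I^B i × I^A I^B: 1/4 I^A I^B, 1/4 I^A i, 1/4 I^B I^B, 1/4 I^B i.
Crossing each possibility with the father i i and summing P(type B): 1/4·1/2 + 1/4·0 + 1/4·1 + 1/4·1/2 = 1/2.
Similarly for Rh via the mother's Rh distribution: P(Rh+) = 1.
Independent loci: 1/2 × 1 = 1/2.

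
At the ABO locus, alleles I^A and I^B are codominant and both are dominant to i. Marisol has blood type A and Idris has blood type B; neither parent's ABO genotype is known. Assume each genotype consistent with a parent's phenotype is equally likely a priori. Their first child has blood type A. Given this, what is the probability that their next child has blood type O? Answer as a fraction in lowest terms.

Possible genotypes: Marisol ∈ {I^A I^A, I^A i}; Idris ∈ {I^B I^B, I^B i}.
Weight each parental genotype pair by prior × P(type-A child):
  I^A I^A × I^B i: posterior weight 2/3; P(next child type O) = 0.
  I^A i × I^B i: posterior weight 1/3; P(next child type O) = 1/4.
Weighted sum = 1/12.

1/12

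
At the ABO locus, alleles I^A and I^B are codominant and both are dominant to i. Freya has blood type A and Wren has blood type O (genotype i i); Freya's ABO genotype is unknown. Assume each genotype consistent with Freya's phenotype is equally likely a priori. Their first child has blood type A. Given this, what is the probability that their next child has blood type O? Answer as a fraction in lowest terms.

Possible genotypes: Freya ∈ {I^A I^A, I^A i}; Wren ∈ {i i}.
Weight each parental genotype pair by prior × P(type-A child):
  I^A I^A × i i: posterior weight 2/3; P(next child type O) = 0.
  I^A i × i i: posterior weight 1/3; P(next child type O) = 1/2.
Weighted sum = 1/6.

1/6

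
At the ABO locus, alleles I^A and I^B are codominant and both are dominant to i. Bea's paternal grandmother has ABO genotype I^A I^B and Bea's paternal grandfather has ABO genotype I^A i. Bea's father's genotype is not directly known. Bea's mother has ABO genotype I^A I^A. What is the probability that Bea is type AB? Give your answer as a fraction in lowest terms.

Bea's father's ABO genotype from I^A I^B × I^A i: 1/4 I^A I^A, 1/4 I^A I^B, 1/4 I^A i, 1/4 I^B i.
Crossing each possibility with the mother I^A I^A and summing P(type AB): 1/4·0 + 1/4·1/2 + 1/4·0 + 1/4·1/2 = 1/4.

1/4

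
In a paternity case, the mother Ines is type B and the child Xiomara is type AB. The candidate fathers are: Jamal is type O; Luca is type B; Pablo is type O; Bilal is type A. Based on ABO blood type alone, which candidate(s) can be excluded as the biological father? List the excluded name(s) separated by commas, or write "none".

A candidate is excluded only if no genotype consistent with his phenotype could produce a type AB child with a type B mother.
Jamal (type O): no genotype consistent with that phenotype can produce a type-AB child with a type-B mother.
Luca (type B): no genotype consistent with that phenotype can produce a type-AB child with a type-B mother.
Pablo (type O): no genotype consistent with that phenotype can produce a type-AB child with a type-B mother.

Jamal, Luca, Pablo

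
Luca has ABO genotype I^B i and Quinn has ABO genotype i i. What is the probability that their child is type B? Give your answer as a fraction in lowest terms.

ABO cross I^B i × i i → offspring phenotypes: 1/2 O, 1/2 B.
So P(type B) = 1/2.

1/2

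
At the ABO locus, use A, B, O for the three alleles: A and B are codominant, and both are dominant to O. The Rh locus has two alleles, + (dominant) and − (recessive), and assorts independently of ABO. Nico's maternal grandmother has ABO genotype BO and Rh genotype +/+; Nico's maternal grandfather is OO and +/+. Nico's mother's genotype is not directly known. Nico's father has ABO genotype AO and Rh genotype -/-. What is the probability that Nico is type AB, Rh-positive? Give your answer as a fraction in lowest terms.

1/8

Nico's mother's ABO genotype from BO × OO: 1/2 BO, 1/2 OO.
Crossing each possibility with the father AO and summing P(type AB): 1/2·1/4 + 1/2·0 = 1/8.
Similarly for Rh via the mother's Rh distribution: P(Rh+) = 1.
Independent loci: 1/8 × 1 = 1/8.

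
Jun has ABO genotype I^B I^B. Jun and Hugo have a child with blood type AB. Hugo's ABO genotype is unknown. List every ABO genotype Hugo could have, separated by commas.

I^A I^A, I^A I^B, I^A i

For each candidate genotype of Hugo, check whether crossing it with I^B I^B can produce every observed child phenotype.
  I^A I^A → possible child types {AB} ✓
  I^A I^B → possible child types {B, AB} ✓
  I^A i → possible child types {B, AB} ✓
  I^B I^B → possible child types {B} ✗
  I^B i → possible child types {B} ✗
  i i → possible child types {B} ✗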